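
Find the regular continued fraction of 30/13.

Run the Euclidean algorithm on 30 and 13; the successive quotients are the partial quotients a_0, a_1, ... (each step inverts the fractional part left over by the previous one):
  30 = 2*13 + 4, so a_0 = 2.
  13 = 3*4 + 1, so a_1 = 3.
  4 = 4*1 + 0, so a_2 = 4.
The remainder reaches 0 after 3 divisions, so the expansion has 3 partial quotients, read off in order.

[2; 3, 4]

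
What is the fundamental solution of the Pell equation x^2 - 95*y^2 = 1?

(x, y) = (39, 4)

First expand sqrt(95) as a continued fraction. With x_i = (sqrt(95) + m_i)/d_i and (m_0, d_0) = (0, 1): a_0 = floor(sqrt(95)) = 9, since 9^2 = 81 <= 95 < 100 = 10^2.
Iterate m_{i+1} = d_i*a_i - m_i, d_{i+1} = (95 - m_{i+1}^2)/d_i, a_{i+1} = floor((a_0 + m_{i+1})/d_{i+1}):
  m_1 = 1*9 - 0 = 9, d_1 = (95 - 9^2)/1 = 14/1 = 14, a_1 = floor((9 + 9)/14) = 1.
  m_2 = 14*1 - 9 = 5, d_2 = (95 - 5^2)/14 = 70/14 = 5, a_2 = floor((9 + 5)/5) = 2.
  m_3 = 5*2 - 5 = 5, d_3 = (95 - 5^2)/5 = 70/5 = 14, a_3 = floor((9 + 5)/14) = 1.
  m_4 = 14*1 - 5 = 9, d_4 = (95 - 9^2)/14 = 14/14 = 1, a_4 = floor((9 + 9)/1) = 18.
  m_5 = 1*18 - 9 = 9, d_5 = (95 - 9^2)/1 = 14/1 = 14: (m_5, d_5) = (m_1, d_1) = (9, 14), so from here the quotients repeat a_1, ..., a_4; the period length is 4.
So sqrt(95) = [9; (1, 2, 1, 18)] with period length k = 4.
k is even, so the fundamental solution of x^2 - 95y^2 = 1 is (p_{k-1}, q_{k-1}) = (p_3, q_3); compute convergents through index 3.
Convergents (p_i = a_i*p_{i-1} + p_{i-2}, q_i = a_i*q_{i-1} + q_{i-2} with p_{-2}=0, p_{-1}=1, q_{-2}=1, q_{-1}=0):
  i=0: a_0=9, p_0 = 9*1 + 0 = 9, q_0 = 9*0 + 1 = 1.
  i=1: a_1=1, p_1 = 1*9 + 1 = 10, q_1 = 1*1 + 0 = 1.
  i=2: a_2=2, p_2 = 2*10 + 9 = 29, q_2 = 2*1 + 1 = 3.
  i=3: a_3=1, p_3 = 1*29 + 10 = 39, q_3 = 1*3 + 1 = 4.
Check: 39^2 - 95*4^2 = 1521 - 1520 = 1, so (x, y) = (39, 4) solves the equation, and by the theorem it is the least positive solution.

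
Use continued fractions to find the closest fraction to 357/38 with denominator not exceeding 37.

310/33

Expand x = 357/38 as a continued fraction with the Euclidean algorithm:
  357 = 9*38 + 15, so a_0 = 9.
  38 = 2*15 + 8, so a_1 = 2.
  15 = 1*8 + 7, so a_2 = 1.
  8 = 1*7 + 1, so a_3 = 1.
  7 = 7*1 + 0, so a_4 = 7.
so x = [9; 2, 1, 1, 7].
Convergents (p_i = a_i*p_{i-1} + p_{i-2}, q_i = a_i*q_{i-1} + q_{i-2} with p_{-2}=0, p_{-1}=1, q_{-2}=1, q_{-1}=0), until the denominator exceeds 37:
  i=0: a_0=9, p_0 = 9*1 + 0 = 9, q_0 = 9*0 + 1 = 1.
  i=1: a_1=2, p_1 = 2*9 + 1 = 19, q_1 = 2*1 + 0 = 2.
  i=2: a_2=1, p_2 = 1*19 + 9 = 28, q_2 = 1*2 + 1 = 3.
  i=3: a_3=1, p_3 = 1*28 + 19 = 47, q_3 = 1*3 + 2 = 5.
  i=4: a_4=7, p_4 = 7*47 + 28 = 357, q_4 = 7*5 + 3 = 38.
q_4 = 38 > 37, so the last convergent with denominator <= 37 is p_3/q_3 = 47/5.
The closest fraction with denominator <= 37 is either p_3/q_3 or the intermediate fraction (k*p_3 + p_2)/(k*q_3 + q_2) with the largest k >= 1 whose denominator stays <= 37; these approach x as k grows, and every other convergent or intermediate fraction in range is farther away.
Largest k: floor((37 - q_2)/q_3) = floor((37 - 3)/5) = 6.
That gives (6*47 + 28)/(6*5 + 3) = 310/33.
Compare the errors: |x - 47/5| = |357*5 - 47*38|/(38*5) = 1/190, and |x - 310/33| = |357*33 - 310*38|/(38*33) = 1/1254.
Cross-multiplying, 1*190 = 190 < 1254 = 1*1254, so 1/1254 is smaller: the intermediate fraction 310/33 is closer to x than 47/5.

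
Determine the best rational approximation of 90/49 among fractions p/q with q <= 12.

Expand x = 90/49 as a continued fraction with the Euclidean algorithm:
  90 = 1*49 + 41, so a_0 = 1.
  49 = 1*41 + 8, so a_1 = 1.
  41 = 5*8 + 1, so a_2 = 5.
  8 = 8*1 + 0, so a_3 = 8.
so x = [1; 1, 5, 8].
Convergents (p_i = a_i*p_{i-1} + p_{i-2}, q_i = a_i*q_{i-1} + q_{i-2} with p_{-2}=0, p_{-1}=1, q_{-2}=1, q_{-1}=0), until the denominator exceeds 12:
  i=0: a_0=1, p_0 = 1*1 + 0 = 1, q_0 = 1*0 + 1 = 1.
  i=1: a_1=1, p_1 = 1*1 + 1 = 2, q_1 = 1*1 + 0 = 1.
  i=2: a_2=5, p_2 = 5*2 + 1 = 11, q_2 = 5*1 + 1 = 6.
  i=3: a_3=8, p_3 = 8*11 + 2 = 90, q_3 = 8*6 + 1 = 49.
q_3 = 49 > 12, so the last convergent with denominator <= 12 is p_2/q_2 = 11/6.
The closest fraction with denominator <= 12 is either p_2/q_2 or the intermediate fraction (k*p_2 + p_1)/(k*q_2 + q_1) with the largest k >= 1 whose denominator stays <= 12; these approach x as k grows, and every other convergent or intermediate fraction in range is farther away.
Largest k: floor((12 - q_1)/q_2) = floor((12 - 1)/6) = 1.
That gives (1*11 + 2)/(1*6 + 1) = 13/7.
Compare the errors: |x - 11/6| = |90*6 - 11*49|/(49*6) = 1/294, and |x - 13/7| = |90*7 - 13*49|/(49*7) = 7/343.
Cross-multiplying, 1*343 = 343 < 2058 = 7*294, so 1/294 is smaller: the convergent 11/6 is closer to x than 13/7.

11/6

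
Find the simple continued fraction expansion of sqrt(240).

[15; (2, 30)]

Write x_i = (sqrt(240) + m_i)/d_i with (m_0, d_0) = (0, 1). a_0 = floor(sqrt(240)) = 15, since 15^2 = 225 <= 240 < 256 = 16^2.
Iterate m_{i+1} = d_i*a_i - m_i, d_{i+1} = (240 - m_{i+1}^2)/d_i, a_{i+1} = floor((a_0 + m_{i+1})/d_{i+1}):
  m_1 = 1*15 - 0 = 15, d_1 = (240 - 15^2)/1 = 15/1 = 15, a_1 = floor((15 + 15)/15) = 2.
  m_2 = 15*2 - 15 = 15, d_2 = (240 - 15^2)/15 = 15/15 = 1, a_2 = floor((15 + 15)/1) = 30.
  m_3 = 1*30 - 15 = 15, d_3 = (240 - 15^2)/1 = 15/1 = 15: (m_3, d_3) = (m_1, d_1) = (15, 15), so from here the quotients repeat a_1, a_2; the period length is 2.
Hence the expansion of sqrt(240) is a_0 = 15 followed by the repeating block 2, 30 (period 2).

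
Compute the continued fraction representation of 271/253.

[1; 14, 18]

Run the Euclidean algorithm on 271 and 253; the successive quotients are the partial quotients a_0, a_1, ... (each step inverts the fractional part left over by the previous one):
  271 = 1*253 + 18, so a_0 = 1.
  253 = 14*18 + 1, so a_1 = 14.
  18 = 18*1 + 0, so a_2 = 18.
The remainder reaches 0 after 3 divisions, so the expansion has 3 partial quotients, read off in order.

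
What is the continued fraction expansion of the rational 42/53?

Run the Euclidean algorithm on 42 and 53; the successive quotients are the partial quotients a_0, a_1, ... (each step inverts the fractional part left over by the previous one):
  42 = 0*53 + 42, so a_0 = 0.
  53 = 1*42 + 11, so a_1 = 1.
  42 = 3*11 + 9, so a_2 = 3.
  11 = 1*9 + 2, so a_3 = 1.
  9 = 4*2 + 1, so a_4 = 4.
  2 = 2*1 + 0, so a_5 = 2.
The remainder reaches 0 after 6 divisions, so the expansion has 6 partial quotients, read off in order.

[0; 1, 3, 1, 4, 2]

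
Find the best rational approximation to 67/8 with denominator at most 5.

Expand x = 67/8 as a continued fraction with the Euclidean algorithm:
  67 = 8*8 + 3, so a_0 = 8.
  8 = 2*3 + 2, so a_1 = 2.
  3 = 1*2 + 1, so a_2 = 1.
  2 = 2*1 + 0, so a_3 = 2.
so x = [8; 2, 1, 2].
Convergents (p_i = a_i*p_{i-1} + p_{i-2}, q_i = a_i*q_{i-1} + q_{i-2} with p_{-2}=0, p_{-1}=1, q_{-2}=1, q_{-1}=0), until the denominator exceeds 5:
  i=0: a_0=8, p_0 = 8*1 + 0 = 8, q_0 = 8*0 + 1 = 1.
  i=1: a_1=2, p_1 = 2*8 + 1 = 17, q_1 = 2*1 + 0 = 2.
  i=2: a_2=1, p_2 = 1*17 + 8 = 25, q_2 = 1*2 + 1 = 3.
  i=3: a_3=2, p_3 = 2*25 + 17 = 67, q_3 = 2*3 + 2 = 8.
q_3 = 8 > 5, so the last convergent with denominator <= 5 is p_2/q_2 = 25/3.
The closest fraction with denominator <= 5 is either p_2/q_2 or the intermediate fraction (k*p_2 + p_1)/(k*q_2 + q_1) with the largest k >= 1 whose denominator stays <= 5; these approach x as k grows, and every other convergent or intermediate fraction in range is farther away.
Largest k: floor((5 - q_1)/q_2) = floor((5 - 2)/3) = 1.
That gives (1*25 + 17)/(1*3 + 2) = 42/5.
Compare the errors: |x - 25/3| = |67*3 - 25*8|/(8*3) = 1/24, and |x - 42/5| = |67*5 - 42*8|/(8*5) = 1/40.
Cross-multiplying, 1*24 = 24 < 40 = 1*40, so 1/40 is smaller: the intermediate fraction 42/5 is closer to x than 25/3.

42/5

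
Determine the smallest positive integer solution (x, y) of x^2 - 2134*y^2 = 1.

First expand sqrt(2134) as a continued fraction. With x_i = (sqrt(2134) + m_i)/d_i and (m_0, d_0) = (0, 1): a_0 = floor(sqrt(2134)) = 46, since 46^2 = 2116 <= 2134 < 2209 = 47^2.
Iterate m_{i+1} = d_i*a_i - m_i, d_{i+1} = (2134 - m_{i+1}^2)/d_i, a_{i+1} = floor((a_0 + m_{i+1})/d_{i+1}):
  m_1 = 1*46 - 0 = 46, d_1 = (2134 - 46^2)/1 = 18/1 = 18, a_1 = floor((46 + 46)/18) = 5.
  m_2 = 18*5 - 46 = 44, d_2 = (2134 - 44^2)/18 = 198/18 = 11, a_2 = floor((46 + 44)/11) = 8.
  m_3 = 11*8 - 44 = 44, d_3 = (2134 - 44^2)/11 = 198/11 = 18, a_3 = floor((46 + 44)/18) = 5.
  m_4 = 18*5 - 44 = 46, d_4 = (2134 - 46^2)/18 = 18/18 = 1, a_4 = floor((46 + 46)/1) = 92.
  m_5 = 1*92 - 46 = 46, d_5 = (2134 - 46^2)/1 = 18/1 = 18: (m_5, d_5) = (m_1, d_1) = (46, 18), so from here the quotients repeat a_1, ..., a_4; the period length is 4.
So sqrt(2134) = [46; (5, 8, 5, 92)] with period length k = 4.
k is even, so the fundamental solution of x^2 - 2134y^2 = 1 is (p_{k-1}, q_{k-1}) = (p_3, q_3); compute convergents through index 3.
Convergents (p_i = a_i*p_{i-1} + p_{i-2}, q_i = a_i*q_{i-1} + q_{i-2} with p_{-2}=0, p_{-1}=1, q_{-2}=1, q_{-1}=0):
  i=0: a_0=46, p_0 = 46*1 + 0 = 46, q_0 = 46*0 + 1 = 1.
  i=1: a_1=5, p_1 = 5*46 + 1 = 231, q_1 = 5*1 + 0 = 5.
  i=2: a_2=8, p_2 = 8*231 + 46 = 1894, q_2 = 8*5 + 1 = 41.
  i=3: a_3=5, p_3 = 5*1894 + 231 = 9701, q_3 = 5*41 + 5 = 210.
Check: 9701^2 - 2134*210^2 = 94109401 - 94109400 = 1, so (x, y) = (9701, 210) solves the equation, and by the theorem it is the least positive solution.

(x, y) = (9701, 210)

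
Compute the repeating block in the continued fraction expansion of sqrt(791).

[28; (8, 56)]

Write x_i = (sqrt(791) + m_i)/d_i with (m_0, d_0) = (0, 1). a_0 = floor(sqrt(791)) = 28, since 28^2 = 784 <= 791 < 841 = 29^2.
Iterate m_{i+1} = d_i*a_i - m_i, d_{i+1} = (791 - m_{i+1}^2)/d_i, a_{i+1} = floor((a_0 + m_{i+1})/d_{i+1}):
  m_1 = 1*28 - 0 = 28, d_1 = (791 - 28^2)/1 = 7/1 = 7, a_1 = floor((28 + 28)/7) = 8.
  m_2 = 7*8 - 28 = 28, d_2 = (791 - 28^2)/7 = 7/7 = 1, a_2 = floor((28 + 28)/1) = 56.
  m_3 = 1*56 - 28 = 28, d_3 = (791 - 28^2)/1 = 7/1 = 7: (m_3, d_3) = (m_1, d_1) = (28, 7), so from here the quotients repeat a_1, a_2; the period length is 2.
Hence the expansion of sqrt(791) is a_0 = 28 followed by the repeating block 8, 56 (period 2).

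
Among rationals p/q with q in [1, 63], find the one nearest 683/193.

Expand x = 683/193 as a continued fraction with the Euclidean algorithm:
  683 = 3*193 + 104, so a_0 = 3.
  193 = 1*104 + 89, so a_1 = 1.
  104 = 1*89 + 15, so a_2 = 1.
  89 = 5*15 + 14, so a_3 = 5.
  15 = 1*14 + 1, so a_4 = 1.
  14 = 14*1 + 0, so a_5 = 14.
so x = [3; 1, 1, 5, 1, 14].
Convergents (p_i = a_i*p_{i-1} + p_{i-2}, q_i = a_i*q_{i-1} + q_{i-2} with p_{-2}=0, p_{-1}=1, q_{-2}=1, q_{-1}=0), until the denominator exceeds 63:
  i=0: a_0=3, p_0 = 3*1 + 0 = 3, q_0 = 3*0 + 1 = 1.
  i=1: a_1=1, p_1 = 1*3 + 1 = 4, q_1 = 1*1 + 0 = 1.
  i=2: a_2=1, p_2 = 1*4 + 3 = 7, q_2 = 1*1 + 1 = 2.
  i=3: a_3=5, p_3 = 5*7 + 4 = 39, q_3 = 5*2 + 1 = 11.
  i=4: a_4=1, p_4 = 1*39 + 7 = 46, q_4 = 1*11 + 2 = 13.
  i=5: a_5=14, p_5 = 14*46 + 39 = 683, q_5 = 14*13 + 11 = 193.
q_5 = 193 > 63, so the last convergent with denominator <= 63 is p_4/q_4 = 46/13.
The closest fraction with denominator <= 63 is either p_4/q_4 or the intermediate fraction (k*p_4 + p_3)/(k*q_4 + q_3) with the largest k >= 1 whose denominator stays <= 63; these approach x as k grows, and every other convergent or intermediate fraction in range is farther away.
Largest k: floor((63 - q_3)/q_4) = floor((63 - 11)/13) = 4.
That gives (4*46 + 39)/(4*13 + 11) = 223/63.
Compare the errors: |x - 46/13| = |683*13 - 46*193|/(193*13) = 1/2509, and |x - 223/63| = |683*63 - 223*193|/(193*63) = 10/12159.
Cross-multiplying, 1*12159 = 12159 < 25090 = 10*2509, so 1/2509 is smaller: the convergent 46/13 is closer to x than 223/63.

46/13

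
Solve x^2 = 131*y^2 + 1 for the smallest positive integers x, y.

(x, y) = (10610, 927)

First expand sqrt(131) as a continued fraction. With x_i = (sqrt(131) + m_i)/d_i and (m_0, d_0) = (0, 1): a_0 = floor(sqrt(131)) = 11, since 11^2 = 121 <= 131 < 144 = 12^2.
Iterate m_{i+1} = d_i*a_i - m_i, d_{i+1} = (131 - m_{i+1}^2)/d_i, a_{i+1} = floor((a_0 + m_{i+1})/d_{i+1}):
  m_1 = 1*11 - 0 = 11, d_1 = (131 - 11^2)/1 = 10/1 = 10, a_1 = floor((11 + 11)/10) = 2.
  m_2 = 10*2 - 11 = 9, d_2 = (131 - 9^2)/10 = 50/10 = 5, a_2 = floor((11 + 9)/5) = 4.
  m_3 = 5*4 - 9 = 11, d_3 = (131 - 11^2)/5 = 10/5 = 2, a_3 = floor((11 + 11)/2) = 11.
  m_4 = 2*11 - 11 = 11, d_4 = (131 - 11^2)/2 = 10/2 = 5, a_4 = floor((11 + 11)/5) = 4.
  m_5 = 5*4 - 11 = 9, d_5 = (131 - 9^2)/5 = 50/5 = 10, a_5 = floor((11 + 9)/10) = 2.
  m_6 = 10*2 - 9 = 11, d_6 = (131 - 11^2)/10 = 10/10 = 1, a_6 = floor((11 + 11)/1) = 22.
  m_7 = 1*22 - 11 = 11, d_7 = (131 - 11^2)/1 = 10/1 = 10: (m_7, d_7) = (m_1, d_1) = (11, 10), so from here the quotients repeat a_1, ..., a_6; the period length is 6.
So sqrt(131) = [11; (2, 4, 11, 4, 2, 22)] with period length k = 6.
k is even, so the fundamental solution of x^2 - 131y^2 = 1 is (p_{k-1}, q_{k-1}) = (p_5, q_5); compute convergents through index 5.
Convergents (p_i = a_i*p_{i-1} + p_{i-2}, q_i = a_i*q_{i-1} + q_{i-2} with p_{-2}=0, p_{-1}=1, q_{-2}=1, q_{-1}=0):
  i=0: a_0=11, p_0 = 11*1 + 0 = 11, q_0 = 11*0 + 1 = 1.
  i=1: a_1=2, p_1 = 2*11 + 1 = 23, q_1 = 2*1 + 0 = 2.
  i=2: a_2=4, p_2 = 4*23 + 11 = 103, q_2 = 4*2 + 1 = 9.
  i=3: a_3=11, p_3 = 11*103 + 23 = 1156, q_3 = 11*9 + 2 = 101.
  i=4: a_4=4, p_4 = 4*1156 + 103 = 4727, q_4 = 4*101 + 9 = 413.
  i=5: a_5=2, p_5 = 2*4727 + 1156 = 10610, q_5 = 2*413 + 101 = 927.
Check: 10610^2 - 131*927^2 = 112572100 - 112572099 = 1, so (x, y) = (10610, 927) solves the equation, and by the theorem it is the least positive solution.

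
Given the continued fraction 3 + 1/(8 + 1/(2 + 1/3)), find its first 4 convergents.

Using the convergent recurrence p_i = a_i*p_{i-1} + p_{i-2}, q_i = a_i*q_{i-1} + q_{i-2} with p_{-2}=0, p_{-1}=1, q_{-2}=1, q_{-1}=0:
  i=0: a_0=3, p_0 = 3*1 + 0 = 3, q_0 = 3*0 + 1 = 1.
  i=1: a_1=8, p_1 = 8*3 + 1 = 25, q_1 = 8*1 + 0 = 8.
  i=2: a_2=2, p_2 = 2*25 + 3 = 53, q_2 = 2*8 + 1 = 17.
  i=3: a_3=3, p_3 = 3*53 + 25 = 184, q_3 = 3*17 + 8 = 59.

3/1, 25/8, 53/17, 184/59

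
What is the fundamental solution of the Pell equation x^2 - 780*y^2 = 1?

(x, y) = (391, 14)

First expand sqrt(780) as a continued fraction. With x_i = (sqrt(780) + m_i)/d_i and (m_0, d_0) = (0, 1): a_0 = floor(sqrt(780)) = 27, since 27^2 = 729 <= 780 < 784 = 28^2.
Iterate m_{i+1} = d_i*a_i - m_i, d_{i+1} = (780 - m_{i+1}^2)/d_i, a_{i+1} = floor((a_0 + m_{i+1})/d_{i+1}):
  m_1 = 1*27 - 0 = 27, d_1 = (780 - 27^2)/1 = 51/1 = 51, a_1 = floor((27 + 27)/51) = 1.
  m_2 = 51*1 - 27 = 24, d_2 = (780 - 24^2)/51 = 204/51 = 4, a_2 = floor((27 + 24)/4) = 12.
  m_3 = 4*12 - 24 = 24, d_3 = (780 - 24^2)/4 = 204/4 = 51, a_3 = floor((27 + 24)/51) = 1.
  m_4 = 51*1 - 24 = 27, d_4 = (780 - 27^2)/51 = 51/51 = 1, a_4 = floor((27 + 27)/1) = 54.
  m_5 = 1*54 - 27 = 27, d_5 = (780 - 27^2)/1 = 51/1 = 51: (m_5, d_5) = (m_1, d_1) = (27, 51), so from here the quotients repeat a_1, ..., a_4; the period length is 4.
So sqrt(780) = [27; (1, 12, 1, 54)] with period length k = 4.
k is even, so the fundamental solution of x^2 - 780y^2 = 1 is (p_{k-1}, q_{k-1}) = (p_3, q_3); compute convergents through index 3.
Convergents (p_i = a_i*p_{i-1} + p_{i-2}, q_i = a_i*q_{i-1} + q_{i-2} with p_{-2}=0, p_{-1}=1, q_{-2}=1, q_{-1}=0):
  i=0: a_0=27, p_0 = 27*1 + 0 = 27, q_0 = 27*0 + 1 = 1.
  i=1: a_1=1, p_1 = 1*27 + 1 = 28, q_1 = 1*1 + 0 = 1.
  i=2: a_2=12, p_2 = 12*28 + 27 = 363, q_2 = 12*1 + 1 = 13.
  i=3: a_3=1, p_3 = 1*363 + 28 = 391, q_3 = 1*13 + 1 = 14.
Check: 391^2 - 780*14^2 = 152881 - 152880 = 1, so (x, y) = (391, 14) solves the equation, and by the theorem it is the least positive solution.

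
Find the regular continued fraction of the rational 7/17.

[0; 2, 2, 3]

Run the Euclidean algorithm on 7 and 17; the successive quotients are the partial quotients a_0, a_1, ... (each step inverts the fractional part left over by the previous one):
  7 = 0*17 + 7, so a_0 = 0.
  17 = 2*7 + 3, so a_1 = 2.
  7 = 2*3 + 1, so a_2 = 2.
  3 = 3*1 + 0, so a_3 = 3.
The remainder reaches 0 after 4 divisions, so the expansion has 4 partial quotients, read off in order.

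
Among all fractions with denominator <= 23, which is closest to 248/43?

75/13

Expand x = 248/43 as a continued fraction with the Euclidean algorithm:
  248 = 5*43 + 33, so a_0 = 5.
  43 = 1*33 + 10, so a_1 = 1.
  33 = 3*10 + 3, so a_2 = 3.
  10 = 3*3 + 1, so a_3 = 3.
  3 = 3*1 + 0, so a_4 = 3.
so x = [5; 1, 3, 3, 3].
Convergents (p_i = a_i*p_{i-1} + p_{i-2}, q_i = a_i*q_{i-1} + q_{i-2} with p_{-2}=0, p_{-1}=1, q_{-2}=1, q_{-1}=0), until the denominator exceeds 23:
  i=0: a_0=5, p_0 = 5*1 + 0 = 5, q_0 = 5*0 + 1 = 1.
  i=1: a_1=1, p_1 = 1*5 + 1 = 6, q_1 = 1*1 + 0 = 1.
  i=2: a_2=3, p_2 = 3*6 + 5 = 23, q_2 = 3*1 + 1 = 4.
  i=3: a_3=3, p_3 = 3*23 + 6 = 75, q_3 = 3*4 + 1 = 13.
  i=4: a_4=3, p_4 = 3*75 + 23 = 248, q_4 = 3*13 + 4 = 43.
q_4 = 43 > 23, so the last convergent with denominator <= 23 is p_3/q_3 = 75/13.
The closest fraction with denominator <= 23 is either p_3/q_3 or the intermediate fraction (k*p_3 + p_2)/(k*q_3 + q_2) with the largest k >= 1 whose denominator stays <= 23; these approach x as k grows, and every other convergent or intermediate fraction in range is farther away.
Largest k: floor((23 - q_2)/q_3) = floor((23 - 4)/13) = 1.
That gives (1*75 + 23)/(1*13 + 4) = 98/17.
Compare the errors: |x - 75/13| = |248*13 - 75*43|/(43*13) = 1/559, and |x - 98/17| = |248*17 - 98*43|/(43*17) = 2/731.
Cross-multiplying, 1*731 = 731 < 1118 = 2*559, so 1/559 is smaller: the convergent 75/13 is closer to x than 98/17.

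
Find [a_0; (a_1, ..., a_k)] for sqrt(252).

Write x_i = (sqrt(252) + m_i)/d_i with (m_0, d_0) = (0, 1). a_0 = floor(sqrt(252)) = 15, since 15^2 = 225 <= 252 < 256 = 16^2.
Iterate m_{i+1} = d_i*a_i - m_i, d_{i+1} = (252 - m_{i+1}^2)/d_i, a_{i+1} = floor((a_0 + m_{i+1})/d_{i+1}):
  m_1 = 1*15 - 0 = 15, d_1 = (252 - 15^2)/1 = 27/1 = 27, a_1 = floor((15 + 15)/27) = 1.
  m_2 = 27*1 - 15 = 12, d_2 = (252 - 12^2)/27 = 108/27 = 4, a_2 = floor((15 + 12)/4) = 6.
  m_3 = 4*6 - 12 = 12, d_3 = (252 - 12^2)/4 = 108/4 = 27, a_3 = floor((15 + 12)/27) = 1.
  m_4 = 27*1 - 12 = 15, d_4 = (252 - 15^2)/27 = 27/27 = 1, a_4 = floor((15 + 15)/1) = 30.
  m_5 = 1*30 - 15 = 15, d_5 = (252 - 15^2)/1 = 27/1 = 27: (m_5, d_5) = (m_1, d_1) = (15, 27), so from here the quotients repeat a_1, ..., a_4; the period length is 4.
Hence the expansion of sqrt(252) is a_0 = 15 followed by the repeating block 1, 6, 1, 30 (period 4).

[15; (1, 6, 1, 30)]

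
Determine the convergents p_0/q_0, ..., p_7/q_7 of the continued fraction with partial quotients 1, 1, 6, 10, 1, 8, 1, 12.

1/1, 2/1, 13/7, 132/71, 145/78, 1292/695, 1437/773, 18536/9971

Using the convergent recurrence p_i = a_i*p_{i-1} + p_{i-2}, q_i = a_i*q_{i-1} + q_{i-2} with p_{-2}=0, p_{-1}=1, q_{-2}=1, q_{-1}=0:
  i=0: a_0=1, p_0 = 1*1 + 0 = 1, q_0 = 1*0 + 1 = 1.
  i=1: a_1=1, p_1 = 1*1 + 1 = 2, q_1 = 1*1 + 0 = 1.
  i=2: a_2=6, p_2 = 6*2 + 1 = 13, q_2 = 6*1 + 1 = 7.
  i=3: a_3=10, p_3 = 10*13 + 2 = 132, q_3 = 10*7 + 1 = 71.
  i=4: a_4=1, p_4 = 1*132 + 13 = 145, q_4 = 1*71 + 7 = 78.
  i=5: a_5=8, p_5 = 8*145 + 132 = 1292, q_5 = 8*78 + 71 = 695.
  i=6: a_6=1, p_6 = 1*1292 + 145 = 1437, q_6 = 1*695 + 78 = 773.
  i=7: a_7=12, p_7 = 12*1437 + 1292 = 18536, q_7 = 12*773 + 695 = 9971.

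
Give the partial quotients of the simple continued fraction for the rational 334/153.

Run the Euclidean algorithm on 334 and 153; the successive quotients are the partial quotients a_0, a_1, ... (each step inverts the fractional part left over by the previous one):
  334 = 2*153 + 28, so a_0 = 2.
  153 = 5*28 + 13, so a_1 = 5.
  28 = 2*13 + 2, so a_2 = 2.
  13 = 6*2 + 1, so a_3 = 6.
  2 = 2*1 + 0, so a_4 = 2.
The remainder reaches 0 after 5 divisions, so the expansion has 5 partial quotients, read off in order.

[2; 5, 2, 6, 2]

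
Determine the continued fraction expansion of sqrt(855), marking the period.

[29; (4, 6, 4, 58)]

Write x_i = (sqrt(855) + m_i)/d_i with (m_0, d_0) = (0, 1). a_0 = floor(sqrt(855)) = 29, since 29^2 = 841 <= 855 < 900 = 30^2.
Iterate m_{i+1} = d_i*a_i - m_i, d_{i+1} = (855 - m_{i+1}^2)/d_i, a_{i+1} = floor((a_0 + m_{i+1})/d_{i+1}):
  m_1 = 1*29 - 0 = 29, d_1 = (855 - 29^2)/1 = 14/1 = 14, a_1 = floor((29 + 29)/14) = 4.
  m_2 = 14*4 - 29 = 27, d_2 = (855 - 27^2)/14 = 126/14 = 9, a_2 = floor((29 + 27)/9) = 6.
  m_3 = 9*6 - 27 = 27, d_3 = (855 - 27^2)/9 = 126/9 = 14, a_3 = floor((29 + 27)/14) = 4.
  m_4 = 14*4 - 27 = 29, d_4 = (855 - 29^2)/14 = 14/14 = 1, a_4 = floor((29 + 29)/1) = 58.
  m_5 = 1*58 - 29 = 29, d_5 = (855 - 29^2)/1 = 14/1 = 14: (m_5, d_5) = (m_1, d_1) = (29, 14), so from here the quotients repeat a_1, ..., a_4; the period length is 4.
Hence the expansion of sqrt(855) is a_0 = 29 followed by the repeating block 4, 6, 4, 58 (period 4).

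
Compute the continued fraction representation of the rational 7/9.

[0; 1, 3, 2]

Run the Euclidean algorithm on 7 and 9; the successive quotients are the partial quotients a_0, a_1, ... (each step inverts the fractional part left over by the previous one):
  7 = 0*9 + 7, so a_0 = 0.
  9 = 1*7 + 2, so a_1 = 1.
  7 = 3*2 + 1, so a_2 = 3.
  2 = 2*1 + 0, so a_3 = 2.
The remainder reaches 0 after 4 divisions, so the expansion has 4 partial quotients, read off in order.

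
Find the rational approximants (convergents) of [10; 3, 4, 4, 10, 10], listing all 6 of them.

10/1, 31/3, 134/13, 567/55, 5804/563, 58607/5685

Using the convergent recurrence p_i = a_i*p_{i-1} + p_{i-2}, q_i = a_i*q_{i-1} + q_{i-2} with p_{-2}=0, p_{-1}=1, q_{-2}=1, q_{-1}=0:
  i=0: a_0=10, p_0 = 10*1 + 0 = 10, q_0 = 10*0 + 1 = 1.
  i=1: a_1=3, p_1 = 3*10 + 1 = 31, q_1 = 3*1 + 0 = 3.
  i=2: a_2=4, p_2 = 4*31 + 10 = 134, q_2 = 4*3 + 1 = 13.
  i=3: a_3=4, p_3 = 4*134 + 31 = 567, q_3 = 4*13 + 3 = 55.
  i=4: a_4=10, p_4 = 10*567 + 134 = 5804, q_4 = 10*55 + 13 = 563.
  i=5: a_5=10, p_5 = 10*5804 + 567 = 58607, q_5 = 10*563 + 55 = 5685.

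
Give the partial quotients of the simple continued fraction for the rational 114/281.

Run the Euclidean algorithm on 114 and 281; the successive quotients are the partial quotients a_0, a_1, ... (each step inverts the fractional part left over by the previous one):
  114 = 0*281 + 114, so a_0 = 0.
  281 = 2*114 + 53, so a_1 = 2.
  114 = 2*53 + 8, so a_2 = 2.
  53 = 6*8 + 5, so a_3 = 6.
  8 = 1*5 + 3, so a_4 = 1.
  5 = 1*3 + 2, so a_5 = 1.
  3 = 1*2 + 1, so a_6 = 1.
  2 = 2*1 + 0, so a_7 = 2.
The remainder reaches 0 after 8 divisions, so the expansion has 8 partial quotients, read off in order.

[0; 2, 2, 6, 1, 1, 1, 2]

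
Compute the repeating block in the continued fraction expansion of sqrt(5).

[2; (4)]

Write x_i = (sqrt(5) + m_i)/d_i with (m_0, d_0) = (0, 1). a_0 = floor(sqrt(5)) = 2, since 2^2 = 4 <= 5 < 9 = 3^2.
Iterate m_{i+1} = d_i*a_i - m_i, d_{i+1} = (5 - m_{i+1}^2)/d_i, a_{i+1} = floor((a_0 + m_{i+1})/d_{i+1}):
  m_1 = 1*2 - 0 = 2, d_1 = (5 - 2^2)/1 = 1/1 = 1, a_1 = floor((2 + 2)/1) = 4.
  m_2 = 1*4 - 2 = 2, d_2 = (5 - 2^2)/1 = 1/1 = 1: (m_2, d_2) = (m_1, d_1) = (2, 1), so from here the quotient a_1 repeats; the period length is 1.
Hence the expansion of sqrt(5) is a_0 = 2 followed by the repeating block 4 (period 1).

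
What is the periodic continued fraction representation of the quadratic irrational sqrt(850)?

Write x_i = (sqrt(850) + m_i)/d_i with (m_0, d_0) = (0, 1). a_0 = floor(sqrt(850)) = 29, since 29^2 = 841 <= 850 < 900 = 30^2.
Iterate m_{i+1} = d_i*a_i - m_i, d_{i+1} = (850 - m_{i+1}^2)/d_i, a_{i+1} = floor((a_0 + m_{i+1})/d_{i+1}):
  m_1 = 1*29 - 0 = 29, d_1 = (850 - 29^2)/1 = 9/1 = 9, a_1 = floor((29 + 29)/9) = 6.
  m_2 = 9*6 - 29 = 25, d_2 = (850 - 25^2)/9 = 225/9 = 25, a_2 = floor((29 + 25)/25) = 2.
  m_3 = 25*2 - 25 = 25, d_3 = (850 - 25^2)/25 = 225/25 = 9, a_3 = floor((29 + 25)/9) = 6.
  m_4 = 9*6 - 25 = 29, d_4 = (850 - 29^2)/9 = 9/9 = 1, a_4 = floor((29 + 29)/1) = 58.
  m_5 = 1*58 - 29 = 29, d_5 = (850 - 29^2)/1 = 9/1 = 9: (m_5, d_5) = (m_1, d_1) = (29, 9), so from here the quotients repeat a_1, ..., a_4; the period length is 4.
Hence the expansion of sqrt(850) is a_0 = 29 followed by the repeating block 6, 2, 6, 58 (period 4).

[29; (6, 2, 6, 58)]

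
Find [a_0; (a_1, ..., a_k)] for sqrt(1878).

[43; (2, 1, 42, 1, 2, 86)]

Write x_i = (sqrt(1878) + m_i)/d_i with (m_0, d_0) = (0, 1). a_0 = floor(sqrt(1878)) = 43, since 43^2 = 1849 <= 1878 < 1936 = 44^2.
Iterate m_{i+1} = d_i*a_i - m_i, d_{i+1} = (1878 - m_{i+1}^2)/d_i, a_{i+1} = floor((a_0 + m_{i+1})/d_{i+1}):
  m_1 = 1*43 - 0 = 43, d_1 = (1878 - 43^2)/1 = 29/1 = 29, a_1 = floor((43 + 43)/29) = 2.
  m_2 = 29*2 - 43 = 15, d_2 = (1878 - 15^2)/29 = 1653/29 = 57, a_2 = floor((43 + 15)/57) = 1.
  m_3 = 57*1 - 15 = 42, d_3 = (1878 - 42^2)/57 = 114/57 = 2, a_3 = floor((43 + 42)/2) = 42.
  m_4 = 2*42 - 42 = 42, d_4 = (1878 - 42^2)/2 = 114/2 = 57, a_4 = floor((43 + 42)/57) = 1.
  m_5 = 57*1 - 42 = 15, d_5 = (1878 - 15^2)/57 = 1653/57 = 29, a_5 = floor((43 + 15)/29) = 2.
  m_6 = 29*2 - 15 = 43, d_6 = (1878 - 43^2)/29 = 29/29 = 1, a_6 = floor((43 + 43)/1) = 86.
  m_7 = 1*86 - 43 = 43, d_7 = (1878 - 43^2)/1 = 29/1 = 29: (m_7, d_7) = (m_1, d_1) = (43, 29), so from here the quotients repeat a_1, ..., a_6; the period length is 6.
Hence the expansion of sqrt(1878) is a_0 = 43 followed by the repeating block 2, 1, 42, 1, 2, 86 (period 6).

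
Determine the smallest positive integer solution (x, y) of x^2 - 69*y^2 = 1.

(x, y) = (7775, 936)

First expand sqrt(69) as a continued fraction. With x_i = (sqrt(69) + m_i)/d_i and (m_0, d_0) = (0, 1): a_0 = floor(sqrt(69)) = 8, since 8^2 = 64 <= 69 < 81 = 9^2.
Iterate m_{i+1} = d_i*a_i - m_i, d_{i+1} = (69 - m_{i+1}^2)/d_i, a_{i+1} = floor((a_0 + m_{i+1})/d_{i+1}):
  m_1 = 1*8 - 0 = 8, d_1 = (69 - 8^2)/1 = 5/1 = 5, a_1 = floor((8 + 8)/5) = 3.
  m_2 = 5*3 - 8 = 7, d_2 = (69 - 7^2)/5 = 20/5 = 4, a_2 = floor((8 + 7)/4) = 3.
  m_3 = 4*3 - 7 = 5, d_3 = (69 - 5^2)/4 = 44/4 = 11, a_3 = floor((8 + 5)/11) = 1.
  m_4 = 11*1 - 5 = 6, d_4 = (69 - 6^2)/11 = 33/11 = 3, a_4 = floor((8 + 6)/3) = 4.
  m_5 = 3*4 - 6 = 6, d_5 = (69 - 6^2)/3 = 33/3 = 11, a_5 = floor((8 + 6)/11) = 1.
  m_6 = 11*1 - 6 = 5, d_6 = (69 - 5^2)/11 = 44/11 = 4, a_6 = floor((8 + 5)/4) = 3.
  m_7 = 4*3 - 5 = 7, d_7 = (69 - 7^2)/4 = 20/4 = 5, a_7 = floor((8 + 7)/5) = 3.
  m_8 = 5*3 - 7 = 8, d_8 = (69 - 8^2)/5 = 5/5 = 1, a_8 = floor((8 + 8)/1) = 16.
  m_9 = 1*16 - 8 = 8, d_9 = (69 - 8^2)/1 = 5/1 = 5: (m_9, d_9) = (m_1, d_1) = (8, 5), so from here the quotients repeat a_1, ..., a_8; the period length is 8.
So sqrt(69) = [8; (3, 3, 1, 4, 1, 3, 3, 16)] with period length k = 8.
k is even, so the fundamental solution of x^2 - 69y^2 = 1 is (p_{k-1}, q_{k-1}) = (p_7, q_7); compute convergents through index 7.
Convergents (p_i = a_i*p_{i-1} + p_{i-2}, q_i = a_i*q_{i-1} + q_{i-2} with p_{-2}=0, p_{-1}=1, q_{-2}=1, q_{-1}=0):
  i=0: a_0=8, p_0 = 8*1 + 0 = 8, q_0 = 8*0 + 1 = 1.
  i=1: a_1=3, p_1 = 3*8 + 1 = 25, q_1 = 3*1 + 0 = 3.
  i=2: a_2=3, p_2 = 3*25 + 8 = 83, q_2 = 3*3 + 1 = 10.
  i=3: a_3=1, p_3 = 1*83 + 25 = 108, q_3 = 1*10 + 3 = 13.
  i=4: a_4=4, p_4 = 4*108 + 83 = 515, q_4 = 4*13 + 10 = 62.
  i=5: a_5=1, p_5 = 1*515 + 108 = 623, q_5 = 1*62 + 13 = 75.
  i=6: a_6=3, p_6 = 3*623 + 515 = 2384, q_6 = 3*75 + 62 = 287.
  i=7: a_7=3, p_7 = 3*2384 + 623 = 7775, q_7 = 3*287 + 75 = 936.
Check: 7775^2 - 69*936^2 = 60450625 - 60450624 = 1, so (x, y) = (7775, 936) solves the equation, and by the theorem it is the least positive solution.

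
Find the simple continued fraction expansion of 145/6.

Run the Euclidean algorithm on 145 and 6; the successive quotients are the partial quotients a_0, a_1, ... (each step inverts the fractional part left over by the previous one):
  145 = 24*6 + 1, so a_0 = 24.
  6 = 6*1 + 0, so a_1 = 6.
The remainder reaches 0 after 2 divisions, so the expansion has 2 partial quotients, read off in order.

[24; 6]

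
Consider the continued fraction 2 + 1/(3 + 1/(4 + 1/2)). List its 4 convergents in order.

2/1, 7/3, 30/13, 67/29

Using the convergent recurrence p_i = a_i*p_{i-1} + p_{i-2}, q_i = a_i*q_{i-1} + q_{i-2} with p_{-2}=0, p_{-1}=1, q_{-2}=1, q_{-1}=0:
  i=0: a_0=2, p_0 = 2*1 + 0 = 2, q_0 = 2*0 + 1 = 1.
  i=1: a_1=3, p_1 = 3*2 + 1 = 7, q_1 = 3*1 + 0 = 3.
  i=2: a_2=4, p_2 = 4*7 + 2 = 30, q_2 = 4*3 + 1 = 13.
  i=3: a_3=2, p_3 = 2*30 + 7 = 67, q_3 = 2*13 + 3 = 29.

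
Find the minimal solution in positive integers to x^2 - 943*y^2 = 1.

First expand sqrt(943) as a continued fraction. With x_i = (sqrt(943) + m_i)/d_i and (m_0, d_0) = (0, 1): a_0 = floor(sqrt(943)) = 30, since 30^2 = 900 <= 943 < 961 = 31^2.
Iterate m_{i+1} = d_i*a_i - m_i, d_{i+1} = (943 - m_{i+1}^2)/d_i, a_{i+1} = floor((a_0 + m_{i+1})/d_{i+1}):
  m_1 = 1*30 - 0 = 30, d_1 = (943 - 30^2)/1 = 43/1 = 43, a_1 = floor((30 + 30)/43) = 1.
  m_2 = 43*1 - 30 = 13, d_2 = (943 - 13^2)/43 = 774/43 = 18, a_2 = floor((30 + 13)/18) = 2.
  m_3 = 18*2 - 13 = 23, d_3 = (943 - 23^2)/18 = 414/18 = 23, a_3 = floor((30 + 23)/23) = 2.
  m_4 = 23*2 - 23 = 23, d_4 = (943 - 23^2)/23 = 414/23 = 18, a_4 = floor((30 + 23)/18) = 2.
  m_5 = 18*2 - 23 = 13, d_5 = (943 - 13^2)/18 = 774/18 = 43, a_5 = floor((30 + 13)/43) = 1.
  m_6 = 43*1 - 13 = 30, d_6 = (943 - 30^2)/43 = 43/43 = 1, a_6 = floor((30 + 30)/1) = 60.
  m_7 = 1*60 - 30 = 30, d_7 = (943 - 30^2)/1 = 43/1 = 43: (m_7, d_7) = (m_1, d_1) = (30, 43), so from here the quotients repeat a_1, ..., a_6; the period length is 6.
So sqrt(943) = [30; (1, 2, 2, 2, 1, 60)] with period length k = 6.
k is even, so the fundamental solution of x^2 - 943y^2 = 1 is (p_{k-1}, q_{k-1}) = (p_5, q_5); compute convergents through index 5.
Convergents (p_i = a_i*p_{i-1} + p_{i-2}, q_i = a_i*q_{i-1} + q_{i-2} with p_{-2}=0, p_{-1}=1, q_{-2}=1, q_{-1}=0):
  i=0: a_0=30, p_0 = 30*1 + 0 = 30, q_0 = 30*0 + 1 = 1.
  i=1: a_1=1, p_1 = 1*30 + 1 = 31, q_1 = 1*1 + 0 = 1.
  i=2: a_2=2, p_2 = 2*31 + 30 = 92, q_2 = 2*1 + 1 = 3.
  i=3: a_3=2, p_3 = 2*92 + 31 = 215, q_3 = 2*3 + 1 = 7.
  i=4: a_4=2, p_4 = 2*215 + 92 = 522, q_4 = 2*7 + 3 = 17.
  i=5: a_5=1, p_5 = 1*522 + 215 = 737, q_5 = 1*17 + 7 = 24.
Check: 737^2 - 943*24^2 = 543169 - 543168 = 1, so (x, y) = (737, 24) solves the equation, and by the theorem it is the least positive solution.

(x, y) = (737, 24)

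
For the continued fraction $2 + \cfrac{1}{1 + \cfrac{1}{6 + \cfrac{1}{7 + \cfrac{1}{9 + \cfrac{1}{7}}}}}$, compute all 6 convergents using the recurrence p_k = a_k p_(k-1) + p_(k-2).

Using the convergent recurrence p_i = a_i*p_{i-1} + p_{i-2}, q_i = a_i*q_{i-1} + q_{i-2} with p_{-2}=0, p_{-1}=1, q_{-2}=1, q_{-1}=0:
  i=0: a_0=2, p_0 = 2*1 + 0 = 2, q_0 = 2*0 + 1 = 1.
  i=1: a_1=1, p_1 = 1*2 + 1 = 3, q_1 = 1*1 + 0 = 1.
  i=2: a_2=6, p_2 = 6*3 + 2 = 20, q_2 = 6*1 + 1 = 7.
  i=3: a_3=7, p_3 = 7*20 + 3 = 143, q_3 = 7*7 + 1 = 50.
  i=4: a_4=9, p_4 = 9*143 + 20 = 1307, q_4 = 9*50 + 7 = 457.
  i=5: a_5=7, p_5 = 7*1307 + 143 = 9292, q_5 = 7*457 + 50 = 3249.

2/1, 3/1, 20/7, 143/50, 1307/457, 9292/3249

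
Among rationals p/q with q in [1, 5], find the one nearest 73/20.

11/3

Expand x = 73/20 as a continued fraction with the Euclidean algorithm:
  73 = 3*20 + 13, so a_0 = 3.
  20 = 1*13 + 7, so a_1 = 1.
  13 = 1*7 + 6, so a_2 = 1.
  7 = 1*6 + 1, so a_3 = 1.
  6 = 6*1 + 0, so a_4 = 6.
so x = [3; 1, 1, 1, 6].
Convergents (p_i = a_i*p_{i-1} + p_{i-2}, q_i = a_i*q_{i-1} + q_{i-2} with p_{-2}=0, p_{-1}=1, q_{-2}=1, q_{-1}=0), until the denominator exceeds 5:
  i=0: a_0=3, p_0 = 3*1 + 0 = 3, q_0 = 3*0 + 1 = 1.
  i=1: a_1=1, p_1 = 1*3 + 1 = 4, q_1 = 1*1 + 0 = 1.
  i=2: a_2=1, p_2 = 1*4 + 3 = 7, q_2 = 1*1 + 1 = 2.
  i=3: a_3=1, p_3 = 1*7 + 4 = 11, q_3 = 1*2 + 1 = 3.
  i=4: a_4=6, p_4 = 6*11 + 7 = 73, q_4 = 6*3 + 2 = 20.
q_4 = 20 > 5, so the last convergent with denominator <= 5 is p_3/q_3 = 11/3.
The closest fraction with denominator <= 5 is either p_3/q_3 or the intermediate fraction (k*p_3 + p_2)/(k*q_3 + q_2) with the largest k >= 1 whose denominator stays <= 5; these approach x as k grows, and every other convergent or intermediate fraction in range is farther away.
Largest k: floor((5 - q_2)/q_3) = floor((5 - 2)/3) = 1.
That gives (1*11 + 7)/(1*3 + 2) = 18/5.
Compare the errors: |x - 11/3| = |73*3 - 11*20|/(20*3) = 1/60, and |x - 18/5| = |73*5 - 18*20|/(20*5) = 5/100.
Cross-multiplying, 1*100 = 100 < 300 = 5*60, so 1/60 is smaller: the convergent 11/3 is closer to x than 18/5.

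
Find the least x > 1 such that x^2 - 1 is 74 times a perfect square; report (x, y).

First expand sqrt(74) as a continued fraction. With x_i = (sqrt(74) + m_i)/d_i and (m_0, d_0) = (0, 1): a_0 = floor(sqrt(74)) = 8, since 8^2 = 64 <= 74 < 81 = 9^2.
Iterate m_{i+1} = d_i*a_i - m_i, d_{i+1} = (74 - m_{i+1}^2)/d_i, a_{i+1} = floor((a_0 + m_{i+1})/d_{i+1}):
  m_1 = 1*8 - 0 = 8, d_1 = (74 - 8^2)/1 = 10/1 = 10, a_1 = floor((8 + 8)/10) = 1.
  m_2 = 10*1 - 8 = 2, d_2 = (74 - 2^2)/10 = 70/10 = 7, a_2 = floor((8 + 2)/7) = 1.
  m_3 = 7*1 - 2 = 5, d_3 = (74 - 5^2)/7 = 49/7 = 7, a_3 = floor((8 + 5)/7) = 1.
  m_4 = 7*1 - 5 = 2, d_4 = (74 - 2^2)/7 = 70/7 = 10, a_4 = floor((8 + 2)/10) = 1.
  m_5 = 10*1 - 2 = 8, d_5 = (74 - 8^2)/10 = 10/10 = 1, a_5 = floor((8 + 8)/1) = 16.
  m_6 = 1*16 - 8 = 8, d_6 = (74 - 8^2)/1 = 10/1 = 10: (m_6, d_6) = (m_1, d_1) = (8, 10), so from here the quotients repeat a_1, ..., a_5; the period length is 5.
So sqrt(74) = [8; (1, 1, 1, 1, 16)] with period length k = 5.
k is odd, so (p_{k-1}, q_{k-1}) only solves x^2 - 74y^2 = -1 and the fundamental solution of x^2 - 74y^2 = 1 is (p_{2k-1}, q_{2k-1}) = (p_9, q_9); compute convergents through index 9, running through the period twice.
Convergents (p_i = a_i*p_{i-1} + p_{i-2}, q_i = a_i*q_{i-1} + q_{i-2} with p_{-2}=0, p_{-1}=1, q_{-2}=1, q_{-1}=0):
  i=0: a_0=8, p_0 = 8*1 + 0 = 8, q_0 = 8*0 + 1 = 1.
  i=1: a_1=1, p_1 = 1*8 + 1 = 9, q_1 = 1*1 + 0 = 1.
  i=2: a_2=1, p_2 = 1*9 + 8 = 17, q_2 = 1*1 + 1 = 2.
  i=3: a_3=1, p_3 = 1*17 + 9 = 26, q_3 = 1*2 + 1 = 3.
  i=4: a_4=1, p_4 = 1*26 + 17 = 43, q_4 = 1*3 + 2 = 5.
  i=5: a_5=16, p_5 = 16*43 + 26 = 714, q_5 = 16*5 + 3 = 83.
  i=6: a_6=1, p_6 = 1*714 + 43 = 757, q_6 = 1*83 + 5 = 88.
  i=7: a_7=1, p_7 = 1*757 + 714 = 1471, q_7 = 1*88 + 83 = 171.
  i=8: a_8=1, p_8 = 1*1471 + 757 = 2228, q_8 = 1*171 + 88 = 259.
  i=9: a_9=1, p_9 = 1*2228 + 1471 = 3699, q_9 = 1*259 + 171 = 430.
Indeed p_4^2 - 74*q_4^2 = 1849 - 1850 = -1, not +1.
Check: 3699^2 - 74*430^2 = 13682601 - 13682600 = 1, so (x, y) = (3699, 430) solves the equation, and by the theorem it is the least positive solution.

(x, y) = (3699, 430)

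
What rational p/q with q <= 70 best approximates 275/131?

21/10

Expand x = 275/131 as a continued fraction with the Euclidean algorithm:
  275 = 2*131 + 13, so a_0 = 2.
  131 = 10*13 + 1, so a_1 = 10.
  13 = 13*1 + 0, so a_2 = 13.
so x = [2; 10, 13].
Convergents (p_i = a_i*p_{i-1} + p_{i-2}, q_i = a_i*q_{i-1} + q_{i-2} with p_{-2}=0, p_{-1}=1, q_{-2}=1, q_{-1}=0), until the denominator exceeds 70:
  i=0: a_0=2, p_0 = 2*1 + 0 = 2, q_0 = 2*0 + 1 = 1.
  i=1: a_1=10, p_1 = 10*2 + 1 = 21, q_1 = 10*1 + 0 = 10.
  i=2: a_2=13, p_2 = 13*21 + 2 = 275, q_2 = 13*10 + 1 = 131.
q_2 = 131 > 70, so the last convergent with denominator <= 70 is p_1/q_1 = 21/10.
The closest fraction with denominator <= 70 is either p_1/q_1 or the intermediate fraction (k*p_1 + p_0)/(k*q_1 + q_0) with the largest k >= 1 whose denominator stays <= 70; these approach x as k grows, and every other convergent or intermediate fraction in range is farther away.
Largest k: floor((70 - q_0)/q_1) = floor((70 - 1)/10) = 6.
That gives (6*21 + 2)/(6*10 + 1) = 128/61.
Compare the errors: |x - 21/10| = |275*10 - 21*131|/(131*10) = 1/1310, and |x - 128/61| = |275*61 - 128*131|/(131*61) = 7/7991.
Cross-multiplying, 1*7991 = 7991 < 9170 = 7*1310, so 1/1310 is smaller: the convergent 21/10 is closer to x than 128/61.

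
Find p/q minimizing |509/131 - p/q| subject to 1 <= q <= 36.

Expand x = 509/131 as a continued fraction with the Euclidean algorithm:
  509 = 3*131 + 116, so a_0 = 3.
  131 = 1*116 + 15, so a_1 = 1.
  116 = 7*15 + 11, so a_2 = 7.
  15 = 1*11 + 4, so a_3 = 1.
  11 = 2*4 + 3, so a_4 = 2.
  4 = 1*3 + 1, so a_5 = 1.
  3 = 3*1 + 0, so a_6 = 3.
so x = [3; 1, 7, 1, 2, 1, 3].
Convergents (p_i = a_i*p_{i-1} + p_{i-2}, q_i = a_i*q_{i-1} + q_{i-2} with p_{-2}=0, p_{-1}=1, q_{-2}=1, q_{-1}=0), until the denominator exceeds 36:
  i=0: a_0=3, p_0 = 3*1 + 0 = 3, q_0 = 3*0 + 1 = 1.
  i=1: a_1=1, p_1 = 1*3 + 1 = 4, q_1 = 1*1 + 0 = 1.
  i=2: a_2=7, p_2 = 7*4 + 3 = 31, q_2 = 7*1 + 1 = 8.
  i=3: a_3=1, p_3 = 1*31 + 4 = 35, q_3 = 1*8 + 1 = 9.
  i=4: a_4=2, p_4 = 2*35 + 31 = 101, q_4 = 2*9 + 8 = 26.
  i=5: a_5=1, p_5 = 1*101 + 35 = 136, q_5 = 1*26 + 9 = 35.
  i=6: a_6=3, p_6 = 3*136 + 101 = 509, q_6 = 3*35 + 26 = 131.
q_6 = 131 > 36, so the last convergent with denominator <= 36 is p_5/q_5 = 136/35.
The closest fraction with denominator <= 36 is either p_5/q_5 or the intermediate fraction (k*p_5 + p_4)/(k*q_5 + q_4) with the largest k >= 1 whose denominator stays <= 36; these approach x as k grows, and every other convergent or intermediate fraction in range is farther away.
Largest k: floor((36 - q_4)/q_5) = floor((36 - 26)/35) = 0.
Since k = 0, no intermediate fraction beyond p_5/q_5 has denominator <= 36, so the convergent 136/35 is the closest (its error is |509*35 - 136*131|/(131*35) = 1/4585).

136/35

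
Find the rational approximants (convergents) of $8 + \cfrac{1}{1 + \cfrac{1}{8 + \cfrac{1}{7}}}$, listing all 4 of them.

8/1, 9/1, 80/9, 569/64

Using the convergent recurrence p_i = a_i*p_{i-1} + p_{i-2}, q_i = a_i*q_{i-1} + q_{i-2} with p_{-2}=0, p_{-1}=1, q_{-2}=1, q_{-1}=0:
  i=0: a_0=8, p_0 = 8*1 + 0 = 8, q_0 = 8*0 + 1 = 1.
  i=1: a_1=1, p_1 = 1*8 + 1 = 9, q_1 = 1*1 + 0 = 1.
  i=2: a_2=8, p_2 = 8*9 + 8 = 80, q_2 = 8*1 + 1 = 9.
  i=3: a_3=7, p_3 = 7*80 + 9 = 569, q_3 = 7*9 + 1 = 64.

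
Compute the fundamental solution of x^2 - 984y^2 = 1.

First expand sqrt(984) as a continued fraction. With x_i = (sqrt(984) + m_i)/d_i and (m_0, d_0) = (0, 1): a_0 = floor(sqrt(984)) = 31, since 31^2 = 961 <= 984 < 1024 = 32^2.
Iterate m_{i+1} = d_i*a_i - m_i, d_{i+1} = (984 - m_{i+1}^2)/d_i, a_{i+1} = floor((a_0 + m_{i+1})/d_{i+1}):
  m_1 = 1*31 - 0 = 31, d_1 = (984 - 31^2)/1 = 23/1 = 23, a_1 = floor((31 + 31)/23) = 2.
  m_2 = 23*2 - 31 = 15, d_2 = (984 - 15^2)/23 = 759/23 = 33, a_2 = floor((31 + 15)/33) = 1.
  m_3 = 33*1 - 15 = 18, d_3 = (984 - 18^2)/33 = 660/33 = 20, a_3 = floor((31 + 18)/20) = 2.
  m_4 = 20*2 - 18 = 22, d_4 = (984 - 22^2)/20 = 500/20 = 25, a_4 = floor((31 + 22)/25) = 2.
  m_5 = 25*2 - 22 = 28, d_5 = (984 - 28^2)/25 = 200/25 = 8, a_5 = floor((31 + 28)/8) = 7.
  m_6 = 8*7 - 28 = 28, d_6 = (984 - 28^2)/8 = 200/8 = 25, a_6 = floor((31 + 28)/25) = 2.
  m_7 = 25*2 - 28 = 22, d_7 = (984 - 22^2)/25 = 500/25 = 20, a_7 = floor((31 + 22)/20) = 2.
  m_8 = 20*2 - 22 = 18, d_8 = (984 - 18^2)/20 = 660/20 = 33, a_8 = floor((31 + 18)/33) = 1.
  m_9 = 33*1 - 18 = 15, d_9 = (984 - 15^2)/33 = 759/33 = 23, a_9 = floor((31 + 15)/23) = 2.
  m_10 = 23*2 - 15 = 31, d_10 = (984 - 31^2)/23 = 23/23 = 1, a_10 = floor((31 + 31)/1) = 62.
  m_11 = 1*62 - 31 = 31, d_11 = (984 - 31^2)/1 = 23/1 = 23: (m_11, d_11) = (m_1, d_1) = (31, 23), so from here the quotients repeat a_1, ..., a_10; the period length is 10.
So sqrt(984) = [31; (2, 1, 2, 2, 7, 2, 2, 1, 2, 62)] with period length k = 10.
k is even, so the fundamental solution of x^2 - 984y^2 = 1 is (p_{k-1}, q_{k-1}) = (p_9, q_9); compute convergents through index 9.
Convergents (p_i = a_i*p_{i-1} + p_{i-2}, q_i = a_i*q_{i-1} + q_{i-2} with p_{-2}=0, p_{-1}=1, q_{-2}=1, q_{-1}=0):
  i=0: a_0=31, p_0 = 31*1 + 0 = 31, q_0 = 31*0 + 1 = 1.
  i=1: a_1=2, p_1 = 2*31 + 1 = 63, q_1 = 2*1 + 0 = 2.
  i=2: a_2=1, p_2 = 1*63 + 31 = 94, q_2 = 1*2 + 1 = 3.
  i=3: a_3=2, p_3 = 2*94 + 63 = 251, q_3 = 2*3 + 2 = 8.
  i=4: a_4=2, p_4 = 2*251 + 94 = 596, q_4 = 2*8 + 3 = 19.
  i=5: a_5=7, p_5 = 7*596 + 251 = 4423, q_5 = 7*19 + 8 = 141.
  i=6: a_6=2, p_6 = 2*4423 + 596 = 9442, q_6 = 2*141 + 19 = 301.
  i=7: a_7=2, p_7 = 2*9442 + 4423 = 23307, q_7 = 2*301 + 141 = 743.
  i=8: a_8=1, p_8 = 1*23307 + 9442 = 32749, q_8 = 1*743 + 301 = 1044.
  i=9: a_9=2, p_9 = 2*32749 + 23307 = 88805, q_9 = 2*1044 + 743 = 2831.
Check: 88805^2 - 984*2831^2 = 7886328025 - 7886328024 = 1, so (x, y) = (88805, 2831) solves the equation, and by the theorem it is the least positive solution.

(x, y) = (88805, 2831)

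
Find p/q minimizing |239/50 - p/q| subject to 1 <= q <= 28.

Expand x = 239/50 as a continued fraction with the Euclidean algorithm:
  239 = 4*50 + 39, so a_0 = 4.
  50 = 1*39 + 11, so a_1 = 1.
  39 = 3*11 + 6, so a_2 = 3.
  11 = 1*6 + 5, so a_3 = 1.
  6 = 1*5 + 1, so a_4 = 1.
  5 = 5*1 + 0, so a_5 = 5.
so x = [4; 1, 3, 1, 1, 5].
Convergents (p_i = a_i*p_{i-1} + p_{i-2}, q_i = a_i*q_{i-1} + q_{i-2} with p_{-2}=0, p_{-1}=1, q_{-2}=1, q_{-1}=0), until the denominator exceeds 28:
  i=0: a_0=4, p_0 = 4*1 + 0 = 4, q_0 = 4*0 + 1 = 1.
  i=1: a_1=1, p_1 = 1*4 + 1 = 5, q_1 = 1*1 + 0 = 1.
  i=2: a_2=3, p_2 = 3*5 + 4 = 19, q_2 = 3*1 + 1 = 4.
  i=3: a_3=1, p_3 = 1*19 + 5 = 24, q_3 = 1*4 + 1 = 5.
  i=4: a_4=1, p_4 = 1*24 + 19 = 43, q_4 = 1*5 + 4 = 9.
  i=5: a_5=5, p_5 = 5*43 + 24 = 239, q_5 = 5*9 + 5 = 50.
q_5 = 50 > 28, so the last convergent with denominator <= 28 is p_4/q_4 = 43/9.
The closest fraction with denominator <= 28 is either p_4/q_4 or the intermediate fraction (k*p_4 + p_3)/(k*q_4 + q_3) with the largest k >= 1 whose denominator stays <= 28; these approach x as k grows, and every other convergent or intermediate fraction in range is farther away.
Largest k: floor((28 - q_3)/q_4) = floor((28 - 5)/9) = 2.
That gives (2*43 + 24)/(2*9 + 5) = 110/23.
Compare the errors: |x - 43/9| = |239*9 - 43*50|/(50*9) = 1/450, and |x - 110/23| = |239*23 - 110*50|/(50*23) = 3/1150.
Cross-multiplying, 1*1150 = 1150 < 1350 = 3*450, so 1/450 is smaller: the convergent 43/9 is closer to x than 110/23.

43/9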